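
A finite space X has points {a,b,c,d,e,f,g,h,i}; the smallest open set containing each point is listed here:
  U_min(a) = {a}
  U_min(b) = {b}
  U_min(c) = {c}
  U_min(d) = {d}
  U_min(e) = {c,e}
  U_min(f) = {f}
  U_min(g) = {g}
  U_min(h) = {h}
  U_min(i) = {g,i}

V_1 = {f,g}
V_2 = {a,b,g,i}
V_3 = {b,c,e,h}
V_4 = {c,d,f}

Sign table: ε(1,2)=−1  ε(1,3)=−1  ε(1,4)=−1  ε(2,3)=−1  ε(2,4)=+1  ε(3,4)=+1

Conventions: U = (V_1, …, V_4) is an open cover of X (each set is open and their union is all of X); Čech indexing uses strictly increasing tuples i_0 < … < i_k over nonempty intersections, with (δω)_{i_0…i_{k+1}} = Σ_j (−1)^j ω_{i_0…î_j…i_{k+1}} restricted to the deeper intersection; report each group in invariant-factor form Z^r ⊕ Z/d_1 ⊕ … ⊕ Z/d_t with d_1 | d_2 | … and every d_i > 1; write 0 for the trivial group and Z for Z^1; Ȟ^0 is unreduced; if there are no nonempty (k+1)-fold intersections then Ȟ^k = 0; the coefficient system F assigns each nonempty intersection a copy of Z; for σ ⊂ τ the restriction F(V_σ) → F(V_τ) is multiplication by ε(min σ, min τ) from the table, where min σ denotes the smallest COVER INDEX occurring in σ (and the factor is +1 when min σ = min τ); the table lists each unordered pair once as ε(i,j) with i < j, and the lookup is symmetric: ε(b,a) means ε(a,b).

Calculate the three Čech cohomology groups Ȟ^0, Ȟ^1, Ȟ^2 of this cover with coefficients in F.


nerve of the cover:
  V12={g} V14={f} V23={b} V34={c}
C dims 4,4; δ0: rk 4, SNF 1^3·2
Ȟ^0 = (4 − 4) − 0 = 0, so Ȟ^0 ≅ 0
Ȟ^1 = (4 − 0) − 4 = 0 plus torsion [2], so Ȟ^1 ≅ Z/2
Ȟ^2 = (0 − 0) − 0 = 0, so Ȟ^2 ≅ 0

Ȟ^0 ≅ 0; Ȟ^1 ≅ Z/2; Ȟ^2 ≅ 0


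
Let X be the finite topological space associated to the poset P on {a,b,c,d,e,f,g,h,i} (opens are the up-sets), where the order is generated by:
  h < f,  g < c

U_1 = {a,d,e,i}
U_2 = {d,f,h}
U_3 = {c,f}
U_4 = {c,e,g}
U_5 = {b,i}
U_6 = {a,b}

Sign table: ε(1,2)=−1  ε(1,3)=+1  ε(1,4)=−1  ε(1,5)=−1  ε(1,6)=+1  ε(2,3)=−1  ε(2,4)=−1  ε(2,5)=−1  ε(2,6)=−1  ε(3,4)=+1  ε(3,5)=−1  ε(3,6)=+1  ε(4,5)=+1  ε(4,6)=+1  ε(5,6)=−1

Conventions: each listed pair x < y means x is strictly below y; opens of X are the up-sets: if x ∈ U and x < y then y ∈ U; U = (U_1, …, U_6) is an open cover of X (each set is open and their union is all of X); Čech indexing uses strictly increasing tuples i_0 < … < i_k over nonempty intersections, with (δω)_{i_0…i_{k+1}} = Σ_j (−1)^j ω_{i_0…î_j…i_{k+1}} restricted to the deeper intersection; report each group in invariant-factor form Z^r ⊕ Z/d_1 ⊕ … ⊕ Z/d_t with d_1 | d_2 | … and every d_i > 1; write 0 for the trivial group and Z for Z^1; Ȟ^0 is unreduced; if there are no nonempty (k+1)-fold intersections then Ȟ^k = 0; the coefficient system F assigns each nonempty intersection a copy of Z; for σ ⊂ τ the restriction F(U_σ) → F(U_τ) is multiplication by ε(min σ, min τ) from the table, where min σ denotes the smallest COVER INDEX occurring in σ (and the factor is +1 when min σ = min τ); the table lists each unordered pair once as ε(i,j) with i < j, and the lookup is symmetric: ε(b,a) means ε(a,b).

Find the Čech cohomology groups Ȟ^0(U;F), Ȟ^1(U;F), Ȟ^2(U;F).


cover nerve:
  U12={d} U14={e} U15={i} U16={a} U23={f} U34={c} U56={b}
C dims 6,7; δ0: rk 6, SNF 1^5·2
Ȟ^0: (6−6)−0=0 ⇒ 0
Ȟ^1: (7−0)−6=1 plus torsion [2] ⇒ Z ⊕ Z/2
Ȟ^2: (0−0)−0=0 ⇒ 0

Ȟ^0 ≅ 0,  Ȟ^1 ≅ Z ⊕ Z/2,  Ȟ^2 ≅ 0


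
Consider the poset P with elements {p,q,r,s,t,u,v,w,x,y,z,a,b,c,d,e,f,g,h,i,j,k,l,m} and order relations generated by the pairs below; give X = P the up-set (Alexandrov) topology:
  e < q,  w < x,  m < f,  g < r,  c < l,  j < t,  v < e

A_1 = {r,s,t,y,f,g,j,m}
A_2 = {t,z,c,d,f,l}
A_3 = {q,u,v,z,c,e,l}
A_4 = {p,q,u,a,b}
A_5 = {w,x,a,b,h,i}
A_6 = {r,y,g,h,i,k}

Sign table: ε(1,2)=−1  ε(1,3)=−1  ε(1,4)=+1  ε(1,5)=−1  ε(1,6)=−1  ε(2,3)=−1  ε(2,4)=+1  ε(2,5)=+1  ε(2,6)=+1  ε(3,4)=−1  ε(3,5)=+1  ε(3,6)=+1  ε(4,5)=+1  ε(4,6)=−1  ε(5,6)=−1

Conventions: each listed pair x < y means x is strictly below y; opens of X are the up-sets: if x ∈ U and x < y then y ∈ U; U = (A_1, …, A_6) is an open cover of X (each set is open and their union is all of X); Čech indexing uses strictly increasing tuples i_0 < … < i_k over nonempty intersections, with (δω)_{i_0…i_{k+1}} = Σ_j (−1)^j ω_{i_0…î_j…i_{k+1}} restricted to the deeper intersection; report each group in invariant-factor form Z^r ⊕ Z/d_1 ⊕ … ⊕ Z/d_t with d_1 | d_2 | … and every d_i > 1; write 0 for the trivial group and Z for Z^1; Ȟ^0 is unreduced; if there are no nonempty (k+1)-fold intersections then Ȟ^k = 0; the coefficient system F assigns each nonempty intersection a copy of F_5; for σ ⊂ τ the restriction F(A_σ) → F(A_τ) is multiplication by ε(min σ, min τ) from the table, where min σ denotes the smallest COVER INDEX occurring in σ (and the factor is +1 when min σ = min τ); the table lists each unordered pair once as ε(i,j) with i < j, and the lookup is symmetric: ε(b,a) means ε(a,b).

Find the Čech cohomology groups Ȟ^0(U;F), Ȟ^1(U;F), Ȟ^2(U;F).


nerve simplices:
  A12={t,f} A16={r,y,g} A23={z,c,l} A34={q,u} A45={a,b} A56={h,i}
C dims 6,6; δ0: rk_F5 6
degree 0: 6−6−0 = 0 → Ȟ^0 ≅ 0
degree 1: 6−0−6 = 0 → Ȟ^1 ≅ 0
degree 2: 0−0−0 = 0 → Ȟ^2 ≅ 0

Ȟ^0(U;F) ≅ 0, Ȟ^1(U;F) ≅ 0 and Ȟ^2(U;F) ≅ 0


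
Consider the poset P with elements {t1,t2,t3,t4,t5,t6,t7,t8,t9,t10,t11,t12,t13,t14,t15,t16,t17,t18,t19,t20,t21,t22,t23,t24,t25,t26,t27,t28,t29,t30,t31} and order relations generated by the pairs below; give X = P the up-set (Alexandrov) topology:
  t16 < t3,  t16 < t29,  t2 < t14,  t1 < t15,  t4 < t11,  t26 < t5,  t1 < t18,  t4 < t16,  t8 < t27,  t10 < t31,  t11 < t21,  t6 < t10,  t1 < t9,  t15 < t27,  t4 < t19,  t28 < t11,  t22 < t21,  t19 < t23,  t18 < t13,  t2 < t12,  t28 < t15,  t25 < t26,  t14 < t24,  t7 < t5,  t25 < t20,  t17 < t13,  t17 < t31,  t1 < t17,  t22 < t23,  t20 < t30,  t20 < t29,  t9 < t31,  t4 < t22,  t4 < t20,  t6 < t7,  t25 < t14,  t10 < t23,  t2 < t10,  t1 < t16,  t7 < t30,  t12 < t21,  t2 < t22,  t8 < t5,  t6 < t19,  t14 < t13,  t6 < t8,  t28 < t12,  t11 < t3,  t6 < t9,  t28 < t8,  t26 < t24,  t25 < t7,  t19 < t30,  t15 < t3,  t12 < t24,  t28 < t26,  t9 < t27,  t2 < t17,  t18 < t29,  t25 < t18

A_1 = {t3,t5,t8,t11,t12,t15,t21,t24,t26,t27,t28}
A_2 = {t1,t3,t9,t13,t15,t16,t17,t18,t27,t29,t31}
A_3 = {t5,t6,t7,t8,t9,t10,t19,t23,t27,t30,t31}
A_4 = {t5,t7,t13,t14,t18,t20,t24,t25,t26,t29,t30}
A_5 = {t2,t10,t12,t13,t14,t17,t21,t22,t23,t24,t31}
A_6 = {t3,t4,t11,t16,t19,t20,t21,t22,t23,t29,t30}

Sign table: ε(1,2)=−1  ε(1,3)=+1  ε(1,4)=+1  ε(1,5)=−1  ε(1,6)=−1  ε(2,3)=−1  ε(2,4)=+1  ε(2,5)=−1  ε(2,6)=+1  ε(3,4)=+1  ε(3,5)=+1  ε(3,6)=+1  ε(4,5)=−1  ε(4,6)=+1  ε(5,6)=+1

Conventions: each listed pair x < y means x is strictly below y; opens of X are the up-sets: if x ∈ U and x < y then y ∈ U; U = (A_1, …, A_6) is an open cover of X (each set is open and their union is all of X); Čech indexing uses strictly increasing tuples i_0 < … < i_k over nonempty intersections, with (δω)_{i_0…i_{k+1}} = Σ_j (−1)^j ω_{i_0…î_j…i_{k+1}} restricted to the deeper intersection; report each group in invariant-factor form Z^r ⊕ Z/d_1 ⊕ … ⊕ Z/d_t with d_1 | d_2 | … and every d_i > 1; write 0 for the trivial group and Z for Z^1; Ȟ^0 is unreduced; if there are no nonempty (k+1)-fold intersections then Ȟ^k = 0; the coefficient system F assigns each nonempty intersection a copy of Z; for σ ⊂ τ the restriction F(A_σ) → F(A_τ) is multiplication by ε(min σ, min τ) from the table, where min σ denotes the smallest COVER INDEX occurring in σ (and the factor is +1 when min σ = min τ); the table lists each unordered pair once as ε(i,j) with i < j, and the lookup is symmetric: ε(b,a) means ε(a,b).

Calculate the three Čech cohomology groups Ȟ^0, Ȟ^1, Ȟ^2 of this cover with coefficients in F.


Ȟ^0 ≅ 0,  Ȟ^1 ≅ Z/2,  Ȟ^2 ≅ Z

nonempty overlaps:
  A12={t3,t15,t27} A13={t5,t8,t27} A14={t5,t24,t26} A15={t12,t21,t24} A16={t3,t11,t21} A23={t9,t27,t31} A24={t13,t18,t29} A25={t13,t17,t31} A26={t3,t16,t29} A34={t5,t7,t30} A35={t10,t23,t31} A36={t19,t23,t30} A45={t13,t14,t24} A46={t20,t29,t30} A56={t21,t22,t23}
  A123={t27} A126={t3} A134={t5} A145={t24} A156={t21} A235={t31} A245={t13} A246={t29} A346={t30} A356={t23}
C dims 6,15,10; δ0: rk 6, SNF 1^5·2; δ1: rk 9, SNF 1^9
degree 0: 6−6−0 = 0 → Ȟ^0 ≅ 0
degree 1: 15−9−6 = 0 plus torsion [2] → Ȟ^1 ≅ Z/2
degree 2: 10−0−9 = 1 → Ȟ^2 ≅ Z


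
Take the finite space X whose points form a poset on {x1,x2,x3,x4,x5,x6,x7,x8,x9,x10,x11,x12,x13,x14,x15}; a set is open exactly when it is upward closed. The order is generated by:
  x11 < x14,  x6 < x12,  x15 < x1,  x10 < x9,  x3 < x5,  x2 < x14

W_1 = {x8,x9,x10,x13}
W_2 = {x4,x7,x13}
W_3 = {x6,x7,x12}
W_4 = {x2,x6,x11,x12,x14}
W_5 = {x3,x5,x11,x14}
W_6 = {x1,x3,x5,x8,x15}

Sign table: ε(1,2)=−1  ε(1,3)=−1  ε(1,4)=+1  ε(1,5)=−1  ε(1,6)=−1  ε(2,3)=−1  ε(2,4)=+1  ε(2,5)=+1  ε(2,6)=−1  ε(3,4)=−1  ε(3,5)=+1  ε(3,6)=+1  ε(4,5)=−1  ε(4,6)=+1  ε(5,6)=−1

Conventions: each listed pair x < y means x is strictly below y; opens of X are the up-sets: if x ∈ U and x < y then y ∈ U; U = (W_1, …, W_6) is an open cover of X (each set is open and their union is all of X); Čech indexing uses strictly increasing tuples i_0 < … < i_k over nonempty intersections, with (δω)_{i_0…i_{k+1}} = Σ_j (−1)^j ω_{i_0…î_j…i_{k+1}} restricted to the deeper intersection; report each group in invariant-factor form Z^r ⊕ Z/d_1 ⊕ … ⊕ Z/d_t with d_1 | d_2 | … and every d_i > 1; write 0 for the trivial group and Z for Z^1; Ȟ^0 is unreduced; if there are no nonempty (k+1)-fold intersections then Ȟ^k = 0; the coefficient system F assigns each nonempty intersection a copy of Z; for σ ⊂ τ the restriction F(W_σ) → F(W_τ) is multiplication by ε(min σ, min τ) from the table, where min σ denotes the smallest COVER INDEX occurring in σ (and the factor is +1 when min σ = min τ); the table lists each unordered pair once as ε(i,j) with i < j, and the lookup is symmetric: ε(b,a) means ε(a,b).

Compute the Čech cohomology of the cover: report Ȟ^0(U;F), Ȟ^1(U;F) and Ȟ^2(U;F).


nerve simplices:
  W12={x13} W16={x8} W23={x7} W34={x6,x12} W45={x11,x14} W56={x3,x5}
C dims 6,6; δ0: rk 5, SNF 1^5
degree 0: 6−5−0 = 1 → Ȟ^0 ≅ Z
degree 1: 6−0−5 = 1 → Ȟ^1 ≅ Z
degree 2: 0−0−0 = 0 → Ȟ^2 ≅ 0

Ȟ^0 = Z, Ȟ^1 = Z and Ȟ^2 = 0


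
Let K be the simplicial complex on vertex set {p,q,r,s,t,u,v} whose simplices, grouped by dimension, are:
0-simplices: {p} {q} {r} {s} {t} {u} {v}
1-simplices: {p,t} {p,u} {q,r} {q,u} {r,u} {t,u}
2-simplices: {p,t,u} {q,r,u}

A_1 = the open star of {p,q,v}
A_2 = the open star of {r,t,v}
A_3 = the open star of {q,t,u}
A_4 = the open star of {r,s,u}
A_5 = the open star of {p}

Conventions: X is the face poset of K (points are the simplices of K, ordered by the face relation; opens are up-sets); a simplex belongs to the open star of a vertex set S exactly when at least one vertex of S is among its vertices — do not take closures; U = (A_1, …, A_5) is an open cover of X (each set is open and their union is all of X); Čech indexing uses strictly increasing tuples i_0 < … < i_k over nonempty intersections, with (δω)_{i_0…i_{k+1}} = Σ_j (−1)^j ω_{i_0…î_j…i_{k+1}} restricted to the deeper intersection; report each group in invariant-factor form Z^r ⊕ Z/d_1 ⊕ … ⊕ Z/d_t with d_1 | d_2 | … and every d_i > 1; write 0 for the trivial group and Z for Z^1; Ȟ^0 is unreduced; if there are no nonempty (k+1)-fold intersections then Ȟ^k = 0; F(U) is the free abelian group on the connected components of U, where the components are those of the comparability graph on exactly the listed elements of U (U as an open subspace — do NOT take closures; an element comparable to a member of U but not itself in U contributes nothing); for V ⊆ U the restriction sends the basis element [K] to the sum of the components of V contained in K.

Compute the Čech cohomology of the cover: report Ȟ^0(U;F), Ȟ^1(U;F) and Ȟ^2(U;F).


intersection data:
  A1={{p},{q},{v},{p,t},{p,u},{q,r},{q,u},{p,t,u},{q,r,u}} A2={{r},{t},{v},{p,t},{q,r},{r,u},{t,u},{p,t,u},{q,r,u}} A3={{q},{t},{u},{p,t},{p,u},{q,r},{q,u},{r,u},{t,u},{p,t,u},{q,r,u}} A4={{r},{s},{u},{p,u},{q,r},{q,u},{r,u},{t,u},{p,t,u},{q,r,u}} A5={{p},{p,t},{p,u},{p,t,u}}
  A12={{v},{p,t},{q,r},{p,t,u},{q,r,u}} A13={{q},{p,t},{p,u},{q,r},{q,u},{p,t,u},{q,r,u}} A14={{p,u},{q,r},{q,u},{p,t,u},{q,r,u}} A15={{p},{p,t},{p,u},{p,t,u}} A23={{t},{p,t},{q,r},{r,u},{t,u},{p,t,u},{q,r,u}} A24={{r},{q,r},{r,u},{t,u},{p,t,u},{q,r,u}} A25={{p,t},{p,t,u}} A34={{u},{p,u},{q,r},{q,u},{r,u},{t,u},{p,t,u},{q,r,u}} A35={{p,t},{p,u},{p,t,u}} A45={{p,u},{p,t,u}}
  A123={{p,t},{q,r},{p,t,u},{q,r,u}} A124={{q,r},{p,t,u},{q,r,u}} A125={{p,t},{p,t,u}} A134={{p,u},{q,r},{q,u},{p,t,u},{q,r,u}} A135={{p,t},{p,u},{p,t,u}} A145={{p,u},{p,t,u}} A234={{q,r},{r,u},{t,u},{p,t,u},{q,r,u}} A235={{p,t},{p,t,u}} A245={{p,t,u}} A345={{p,u},{p,t,u}}
  A1234={{q,r},{p,t,u},{q,r,u}} A1235={{p,t},{p,t,u}} A1245={{p,t,u}} A1345={{p,u},{p,t,u}} A2345={{p,t,u}}
  A12345={{p,t,u}}
components per intersection:
  A1: {{p},{p,t},{p,u},{p,t,u}} {{q},{q,r},{q,u},{q,r,u}} {{v}}
  A2: {{r},{q,r},{r,u},{q,r,u}} {{t},{p,t},{t,u},{p,t,u}} {{v}}
  A3: {{q},{t},{u},{p,t},{p,u},{q,r},{q,u},{r,u},{t,u},{p,t,u},{q,r,u}}
  A4: {{r},{u},{p,u},{q,r},{q,u},{r,u},{t,u},{p,t,u},{q,r,u}} {{s}}
  A5: {{p},{p,t},{p,u},{p,t,u}}
  A12: {{v}} {{p,t},{p,t,u}} {{q,r},{q,r,u}}
  A13: {{q},{q,r},{q,u},{q,r,u}} {{p,t},{p,u},{p,t,u}}
  A14: {{p,u},{p,t,u}} {{q,r},{q,u},{q,r,u}}
  A15: {{p},{p,t},{p,u},{p,t,u}}
  A23: {{t},{p,t},{t,u},{p,t,u}} {{q,r},{r,u},{q,r,u}}
  A24: {{r},{q,r},{r,u},{q,r,u}} {{t,u},{p,t,u}}
  A25: {{p,t},{p,t,u}}
  A34: {{u},{p,u},{q,r},{q,u},{r,u},{t,u},{p,t,u},{q,r,u}}
  A35: {{p,t},{p,u},{p,t,u}}
  A45: {{p,u},{p,t,u}}
  A123: {{p,t},{p,t,u}} {{q,r},{q,r,u}}
  A124: {{q,r},{q,r,u}} {{p,t,u}}
  A125: {{p,t},{p,t,u}}
  A134: {{p,u},{p,t,u}} {{q,r},{q,u},{q,r,u}}
  A135: {{p,t},{p,u},{p,t,u}}
  A145: {{p,u},{p,t,u}}
  A234: {{q,r},{r,u},{q,r,u}} {{t,u},{p,t,u}}
  A235: {{p,t},{p,t,u}}
  A245: {{p,t,u}}
  A345: {{p,u},{p,t,u}}
  A1234: {{q,r},{q,r,u}} {{p,t,u}}
  A1235: {{p,t},{p,t,u}}
  A1245: {{p,t,u}}
  A1345: {{p,u},{p,t,u}}
  A2345: {{p,t,u}}
  A12345: {{p,t,u}}
C dims 10,16,14,6; δ0: rk 7, SNF 1^7; δ1: rk 9, SNF 1^9; δ2: rk 5, SNF 1^5
Ȟ^0 = (10 − 7) − 0 = 3, so Ȟ^0 ≅ Z^3
Ȟ^1 = (16 − 9) − 7 = 0, so Ȟ^1 ≅ 0
Ȟ^2 = (14 − 5) − 9 = 0, so Ȟ^2 ≅ 0

Ȟ^0 ≅ Z^3, Ȟ^1 ≅ 0, Ȟ^2 ≅ 0


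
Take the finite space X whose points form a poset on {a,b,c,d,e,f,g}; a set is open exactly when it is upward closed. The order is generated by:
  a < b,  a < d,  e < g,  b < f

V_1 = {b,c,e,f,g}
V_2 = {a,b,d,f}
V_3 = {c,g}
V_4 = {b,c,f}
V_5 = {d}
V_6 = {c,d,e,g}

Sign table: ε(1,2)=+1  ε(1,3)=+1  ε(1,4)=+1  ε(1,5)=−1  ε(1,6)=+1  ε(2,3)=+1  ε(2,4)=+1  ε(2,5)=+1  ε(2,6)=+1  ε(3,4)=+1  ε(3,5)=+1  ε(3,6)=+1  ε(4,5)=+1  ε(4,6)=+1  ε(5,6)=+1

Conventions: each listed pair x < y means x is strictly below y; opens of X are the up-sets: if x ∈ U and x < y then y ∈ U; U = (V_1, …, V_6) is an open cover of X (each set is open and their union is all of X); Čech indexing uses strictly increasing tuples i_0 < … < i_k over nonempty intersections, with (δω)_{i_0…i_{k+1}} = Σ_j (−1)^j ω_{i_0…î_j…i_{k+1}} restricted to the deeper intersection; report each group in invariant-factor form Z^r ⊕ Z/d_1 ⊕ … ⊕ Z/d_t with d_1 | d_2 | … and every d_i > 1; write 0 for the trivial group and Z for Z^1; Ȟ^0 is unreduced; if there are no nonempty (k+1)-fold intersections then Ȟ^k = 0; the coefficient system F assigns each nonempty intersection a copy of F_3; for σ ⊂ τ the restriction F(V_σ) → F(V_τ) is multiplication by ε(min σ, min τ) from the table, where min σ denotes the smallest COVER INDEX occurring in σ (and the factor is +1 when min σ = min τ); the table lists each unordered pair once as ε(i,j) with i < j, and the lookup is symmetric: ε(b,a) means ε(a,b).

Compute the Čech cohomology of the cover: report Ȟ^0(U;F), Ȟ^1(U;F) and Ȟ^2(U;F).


Ȟ^0 ≅ Z/3,  Ȟ^1 ≅ Z/3,  Ȟ^2 ≅ 0

nonempty overlaps:
  V12={b,f} V13={c,g} V14={b,c,f} V16={c,e,g} V24={b,f} V25={d} V26={d} V34={c} V36={c,g} V46={c} V56={d}
  V124={b,f} V134={c} V136={c,g} V146={c} V256={d} V346={c}
  V1346={c}
C dims 6,11,6,1; δ0: rk_F3 5; δ1: rk_F3 5; δ2: rk_F3 1
degree 0: 6−5−0 = 1 → Ȟ^0 ≅ Z/3
degree 1: 11−5−5 = 1 → Ȟ^1 ≅ Z/3
degree 2: 6−1−5 = 0 → Ȟ^2 ≅ 0


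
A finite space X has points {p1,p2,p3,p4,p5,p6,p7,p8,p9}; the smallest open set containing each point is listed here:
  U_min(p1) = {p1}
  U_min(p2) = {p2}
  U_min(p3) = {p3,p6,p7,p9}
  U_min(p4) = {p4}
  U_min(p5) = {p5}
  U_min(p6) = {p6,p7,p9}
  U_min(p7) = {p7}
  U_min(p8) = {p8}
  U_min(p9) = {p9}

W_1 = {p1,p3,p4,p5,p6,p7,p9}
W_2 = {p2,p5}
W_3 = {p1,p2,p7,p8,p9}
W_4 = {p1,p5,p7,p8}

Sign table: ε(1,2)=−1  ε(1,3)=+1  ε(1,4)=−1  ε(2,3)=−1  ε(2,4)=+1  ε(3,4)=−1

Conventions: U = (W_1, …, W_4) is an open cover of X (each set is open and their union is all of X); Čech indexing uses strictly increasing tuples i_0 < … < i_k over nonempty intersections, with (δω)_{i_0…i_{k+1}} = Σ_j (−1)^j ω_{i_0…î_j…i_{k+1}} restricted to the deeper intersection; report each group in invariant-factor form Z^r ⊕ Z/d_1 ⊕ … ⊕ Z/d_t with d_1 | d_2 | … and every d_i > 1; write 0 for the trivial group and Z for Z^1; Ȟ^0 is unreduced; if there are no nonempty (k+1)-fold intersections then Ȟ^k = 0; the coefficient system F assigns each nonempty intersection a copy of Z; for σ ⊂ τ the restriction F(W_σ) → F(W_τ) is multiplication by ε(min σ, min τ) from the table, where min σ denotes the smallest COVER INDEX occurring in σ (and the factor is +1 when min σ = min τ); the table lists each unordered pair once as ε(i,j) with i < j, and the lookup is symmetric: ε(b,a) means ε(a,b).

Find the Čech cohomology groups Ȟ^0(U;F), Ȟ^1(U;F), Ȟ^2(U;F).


Ȟ^0(U;F) ≅ Z, Ȟ^1(U;F) ≅ Z and Ȟ^2(U;F) ≅ 0

nerve simplices:
  W12={p5} W13={p1,p7,p9} W14={p1,p5,p7} W23={p2} W24={p5} W34={p1,p7,p8}
  W124={p5} W134={p1,p7}
C dims 4,6,2; δ0: rk 3, SNF 1^3; δ1: rk 2, SNF 1^2
degree 0: 4−3−0 = 1 → Ȟ^0 ≅ Z
degree 1: 6−2−3 = 1 → Ȟ^1 ≅ Z
degree 2: 2−0−2 = 0 → Ȟ^2 ≅ 0


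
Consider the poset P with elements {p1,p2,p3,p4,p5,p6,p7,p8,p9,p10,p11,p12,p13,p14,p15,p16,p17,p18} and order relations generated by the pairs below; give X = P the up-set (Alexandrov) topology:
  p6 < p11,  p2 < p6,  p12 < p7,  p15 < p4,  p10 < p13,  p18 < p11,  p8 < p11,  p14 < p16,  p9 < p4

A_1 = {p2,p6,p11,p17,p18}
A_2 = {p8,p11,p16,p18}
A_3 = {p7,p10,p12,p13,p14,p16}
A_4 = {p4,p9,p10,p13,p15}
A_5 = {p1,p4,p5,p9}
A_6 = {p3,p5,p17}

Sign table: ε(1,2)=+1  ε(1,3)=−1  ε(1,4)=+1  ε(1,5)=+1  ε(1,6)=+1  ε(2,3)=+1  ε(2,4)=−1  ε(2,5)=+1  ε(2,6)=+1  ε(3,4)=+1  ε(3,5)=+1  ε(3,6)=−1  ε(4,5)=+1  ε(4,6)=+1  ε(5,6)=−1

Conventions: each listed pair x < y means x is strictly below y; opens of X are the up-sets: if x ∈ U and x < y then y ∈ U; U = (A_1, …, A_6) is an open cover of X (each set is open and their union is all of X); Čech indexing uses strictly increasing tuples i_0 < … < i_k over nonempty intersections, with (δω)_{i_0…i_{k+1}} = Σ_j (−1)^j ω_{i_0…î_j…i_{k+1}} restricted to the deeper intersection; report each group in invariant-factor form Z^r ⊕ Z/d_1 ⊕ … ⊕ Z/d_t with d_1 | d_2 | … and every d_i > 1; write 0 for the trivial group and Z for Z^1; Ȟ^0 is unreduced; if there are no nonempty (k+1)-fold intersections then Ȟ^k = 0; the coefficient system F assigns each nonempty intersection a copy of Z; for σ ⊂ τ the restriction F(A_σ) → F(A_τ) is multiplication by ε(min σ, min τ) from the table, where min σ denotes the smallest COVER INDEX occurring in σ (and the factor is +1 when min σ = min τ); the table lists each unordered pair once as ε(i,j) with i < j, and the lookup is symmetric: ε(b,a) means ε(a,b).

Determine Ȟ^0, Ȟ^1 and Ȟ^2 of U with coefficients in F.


nerve simplices:
  A12={p11,p18} A16={p17} A23={p16} A34={p10,p13} A45={p4,p9} A56={p5}
C dims 6,6; δ0: rk 6, SNF 1^5·2
degree 0: 6−6−0 = 0 → Ȟ^0 ≅ 0
degree 1: 6−0−6 = 0 plus torsion [2] → Ȟ^1 ≅ Z/2
degree 2: 0−0−0 = 0 → Ȟ^2 ≅ 0

Ȟ^0(U;F) ≅ 0,  Ȟ^1(U;F) ≅ Z/2,  Ȟ^2(U;F) ≅ 0


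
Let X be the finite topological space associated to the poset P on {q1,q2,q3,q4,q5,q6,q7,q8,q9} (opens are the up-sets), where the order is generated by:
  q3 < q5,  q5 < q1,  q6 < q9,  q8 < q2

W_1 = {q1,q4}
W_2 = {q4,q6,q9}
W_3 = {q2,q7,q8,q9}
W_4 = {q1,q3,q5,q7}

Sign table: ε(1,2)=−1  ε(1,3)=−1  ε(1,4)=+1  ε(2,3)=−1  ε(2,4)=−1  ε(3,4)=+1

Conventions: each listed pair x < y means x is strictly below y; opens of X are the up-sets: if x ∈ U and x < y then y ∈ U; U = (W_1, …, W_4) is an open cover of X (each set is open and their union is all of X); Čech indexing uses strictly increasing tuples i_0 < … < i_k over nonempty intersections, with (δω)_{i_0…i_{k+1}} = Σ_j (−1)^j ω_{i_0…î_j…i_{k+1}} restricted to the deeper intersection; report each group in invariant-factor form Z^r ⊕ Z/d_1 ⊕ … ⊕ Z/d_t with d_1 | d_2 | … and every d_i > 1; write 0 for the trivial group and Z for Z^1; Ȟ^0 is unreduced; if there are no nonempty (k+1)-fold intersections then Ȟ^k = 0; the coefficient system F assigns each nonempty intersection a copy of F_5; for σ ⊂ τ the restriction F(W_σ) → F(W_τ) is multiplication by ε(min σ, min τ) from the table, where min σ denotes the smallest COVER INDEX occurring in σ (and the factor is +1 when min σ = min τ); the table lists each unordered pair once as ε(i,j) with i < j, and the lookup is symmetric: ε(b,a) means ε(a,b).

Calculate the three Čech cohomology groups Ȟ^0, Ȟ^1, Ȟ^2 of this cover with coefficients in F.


nonempty overlaps:
  W12={q4} W14={q1} W23={q9} W34={q7}
C dims 4,4; δ0: rk_F5 3
degree 0: 4−3−0 = 1 → Ȟ^0 ≅ Z/5
degree 1: 4−0−3 = 1 → Ȟ^1 ≅ Z/5
degree 2: 0−0−0 = 0 → Ȟ^2 ≅ 0

Ȟ^0 = Z/5,  Ȟ^1 = Z/5,  Ȟ^2 = 0


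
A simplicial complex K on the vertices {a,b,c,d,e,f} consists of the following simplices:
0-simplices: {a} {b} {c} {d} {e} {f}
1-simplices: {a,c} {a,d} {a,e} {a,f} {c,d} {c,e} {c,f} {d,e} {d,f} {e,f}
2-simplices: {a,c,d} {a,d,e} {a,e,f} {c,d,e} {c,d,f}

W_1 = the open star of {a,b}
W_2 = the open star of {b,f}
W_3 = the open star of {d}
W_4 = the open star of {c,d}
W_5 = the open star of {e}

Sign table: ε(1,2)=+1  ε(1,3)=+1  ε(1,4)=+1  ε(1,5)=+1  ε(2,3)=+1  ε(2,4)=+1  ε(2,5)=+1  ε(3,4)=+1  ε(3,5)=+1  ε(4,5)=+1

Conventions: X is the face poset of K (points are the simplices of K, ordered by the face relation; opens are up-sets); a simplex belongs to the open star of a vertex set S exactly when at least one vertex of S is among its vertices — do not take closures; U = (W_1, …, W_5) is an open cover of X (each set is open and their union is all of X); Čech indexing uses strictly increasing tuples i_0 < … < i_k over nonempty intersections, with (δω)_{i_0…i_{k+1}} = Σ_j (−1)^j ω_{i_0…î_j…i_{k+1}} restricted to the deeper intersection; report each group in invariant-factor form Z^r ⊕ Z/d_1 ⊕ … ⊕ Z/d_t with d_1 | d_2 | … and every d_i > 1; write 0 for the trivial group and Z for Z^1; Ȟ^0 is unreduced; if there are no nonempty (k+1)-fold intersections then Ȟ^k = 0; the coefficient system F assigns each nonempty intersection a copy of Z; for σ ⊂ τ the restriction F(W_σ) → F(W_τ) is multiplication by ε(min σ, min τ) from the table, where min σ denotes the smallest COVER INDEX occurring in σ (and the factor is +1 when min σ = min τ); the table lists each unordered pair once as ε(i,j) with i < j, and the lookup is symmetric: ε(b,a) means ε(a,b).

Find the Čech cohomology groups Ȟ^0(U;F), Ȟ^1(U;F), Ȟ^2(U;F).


Ȟ^0 ≅ Z,  Ȟ^1 ≅ Z,  Ȟ^2 ≅ 0

nonempty intersections:
  W1={{a},{b},{a,c},{a,d},{a,e},{a,f},{a,c,d},{a,d,e},{a,e,f}} W2={{b},{f},{a,f},{c,f},{d,f},{e,f},{a,e,f},{c,d,f}} W3={{d},{a,d},{c,d},{d,e},{d,f},{a,c,d},{a,d,e},{c,d,e},{c,d,f}} W4={{c},{d},{a,c},{a,d},{c,d},{c,e},{c,f},{d,e},{d,f},{a,c,d},{a,d,e},{c,d,e},{c,d,f}} W5={{e},{a,e},{c,e},{d,e},{e,f},{a,d,e},{a,e,f},{c,d,e}}
  W12={{b},{a,f},{a,e,f}} W13={{a,d},{a,c,d},{a,d,e}} W14={{a,c},{a,d},{a,c,d},{a,d,e}} W15={{a,e},{a,d,e},{a,e,f}} W23={{d,f},{c,d,f}} W24={{c,f},{d,f},{c,d,f}} W25={{e,f},{a,e,f}} W34={{d},{a,d},{c,d},{d,e},{d,f},{a,c,d},{a,d,e},{c,d,e},{c,d,f}} W35={{d,e},{a,d,e},{c,d,e}} W45={{c,e},{d,e},{a,d,e},{c,d,e}}
  W125={{a,e,f}} W134={{a,d},{a,c,d},{a,d,e}} W135={{a,d,e}} W145={{a,d,e}} W234={{d,f},{c,d,f}} W345={{d,e},{a,d,e},{c,d,e}}
  W1345={{a,d,e}}
C dims 5,10,6,1; δ0: rk 4, SNF 1^4; δ1: rk 5, SNF 1^5; δ2: rk 1, SNF 1^1
Ȟ^0: (5−4)−0=1 ⇒ Z
Ȟ^1: (10−5)−4=1 ⇒ Z
Ȟ^2: (6−1)−5=0 ⇒ 0


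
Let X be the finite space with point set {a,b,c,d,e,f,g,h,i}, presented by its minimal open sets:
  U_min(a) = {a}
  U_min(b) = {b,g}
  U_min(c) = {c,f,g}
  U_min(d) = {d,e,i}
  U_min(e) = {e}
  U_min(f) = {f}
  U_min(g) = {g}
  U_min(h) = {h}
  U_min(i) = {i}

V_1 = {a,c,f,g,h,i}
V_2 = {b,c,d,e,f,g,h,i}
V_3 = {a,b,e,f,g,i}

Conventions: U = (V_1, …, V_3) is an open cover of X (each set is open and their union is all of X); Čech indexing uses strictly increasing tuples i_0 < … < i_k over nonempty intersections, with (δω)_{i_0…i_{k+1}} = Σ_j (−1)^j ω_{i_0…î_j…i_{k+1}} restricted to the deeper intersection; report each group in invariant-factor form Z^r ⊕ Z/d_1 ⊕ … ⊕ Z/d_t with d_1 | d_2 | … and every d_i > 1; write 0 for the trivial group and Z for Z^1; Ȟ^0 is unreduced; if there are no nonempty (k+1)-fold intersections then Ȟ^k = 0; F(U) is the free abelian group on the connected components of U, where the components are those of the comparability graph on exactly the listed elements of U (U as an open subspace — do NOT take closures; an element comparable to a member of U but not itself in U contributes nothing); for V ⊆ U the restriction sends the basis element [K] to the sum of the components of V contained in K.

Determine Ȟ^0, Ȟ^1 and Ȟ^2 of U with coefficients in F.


nonempty intersections:
  V12={c,f,g,h,i} V13={a,f,g,i} V23={b,e,f,g,i}
  V123={f,g,i}
components per intersection:
  V1: {a} {c,f,g} {h} {i}
  V2: {b,c,f,g} {d,e,i} {h}
  V3: {a} {b,g} {e} {f} {i}
  V12: {c,f,g} {h} {i}
  V13: {a} {f} {g} {i}
  V23: {b,g} {e} {f} {i}
  V123: {f} {g} {i}
C dims 12,11,3; δ0: rk 8, SNF 1^8; δ1: rk 3, SNF 1^3
Ȟ^0: (12−8)−0=4 ⇒ Z^4
Ȟ^1: (11−3)−8=0 ⇒ 0
Ȟ^2: (3−0)−3=0 ⇒ 0

Ȟ^0 = Z^4, Ȟ^1 = 0 and Ȟ^2 = 0


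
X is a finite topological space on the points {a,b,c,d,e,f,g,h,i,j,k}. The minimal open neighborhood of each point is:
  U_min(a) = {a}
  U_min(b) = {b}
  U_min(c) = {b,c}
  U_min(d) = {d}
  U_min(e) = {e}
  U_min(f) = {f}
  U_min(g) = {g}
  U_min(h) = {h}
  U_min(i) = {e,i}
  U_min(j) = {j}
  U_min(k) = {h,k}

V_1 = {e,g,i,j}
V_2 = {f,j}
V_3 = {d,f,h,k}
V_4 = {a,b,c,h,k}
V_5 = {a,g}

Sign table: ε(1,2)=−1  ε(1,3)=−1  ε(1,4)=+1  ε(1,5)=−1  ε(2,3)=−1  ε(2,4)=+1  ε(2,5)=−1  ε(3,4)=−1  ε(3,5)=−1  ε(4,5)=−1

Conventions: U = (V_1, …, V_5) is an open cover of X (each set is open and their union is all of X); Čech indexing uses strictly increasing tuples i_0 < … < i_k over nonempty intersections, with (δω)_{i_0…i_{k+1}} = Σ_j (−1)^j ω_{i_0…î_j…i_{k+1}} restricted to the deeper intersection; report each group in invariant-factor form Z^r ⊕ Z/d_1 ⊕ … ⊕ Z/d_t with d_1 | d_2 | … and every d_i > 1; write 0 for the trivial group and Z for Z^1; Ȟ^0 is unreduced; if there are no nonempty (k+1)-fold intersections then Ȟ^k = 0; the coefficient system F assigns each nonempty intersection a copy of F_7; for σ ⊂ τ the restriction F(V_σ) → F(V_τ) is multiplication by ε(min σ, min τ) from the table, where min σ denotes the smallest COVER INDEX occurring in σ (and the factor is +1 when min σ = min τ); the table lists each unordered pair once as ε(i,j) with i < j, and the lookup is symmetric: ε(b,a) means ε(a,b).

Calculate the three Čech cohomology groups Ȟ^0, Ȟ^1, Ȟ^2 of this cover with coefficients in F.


nonempty intersections:
  V12={j} V15={g} V23={f} V34={h,k} V45={a}
C dims 5,5; δ0: rk_F7 5
Ȟ^0: (5−5)−0=0 ⇒ 0
Ȟ^1: (5−0)−5=0 ⇒ 0
Ȟ^2: (0−0)−0=0 ⇒ 0

Ȟ^0 ≅ 0,  Ȟ^1 ≅ 0,  Ȟ^2 ≅ 0


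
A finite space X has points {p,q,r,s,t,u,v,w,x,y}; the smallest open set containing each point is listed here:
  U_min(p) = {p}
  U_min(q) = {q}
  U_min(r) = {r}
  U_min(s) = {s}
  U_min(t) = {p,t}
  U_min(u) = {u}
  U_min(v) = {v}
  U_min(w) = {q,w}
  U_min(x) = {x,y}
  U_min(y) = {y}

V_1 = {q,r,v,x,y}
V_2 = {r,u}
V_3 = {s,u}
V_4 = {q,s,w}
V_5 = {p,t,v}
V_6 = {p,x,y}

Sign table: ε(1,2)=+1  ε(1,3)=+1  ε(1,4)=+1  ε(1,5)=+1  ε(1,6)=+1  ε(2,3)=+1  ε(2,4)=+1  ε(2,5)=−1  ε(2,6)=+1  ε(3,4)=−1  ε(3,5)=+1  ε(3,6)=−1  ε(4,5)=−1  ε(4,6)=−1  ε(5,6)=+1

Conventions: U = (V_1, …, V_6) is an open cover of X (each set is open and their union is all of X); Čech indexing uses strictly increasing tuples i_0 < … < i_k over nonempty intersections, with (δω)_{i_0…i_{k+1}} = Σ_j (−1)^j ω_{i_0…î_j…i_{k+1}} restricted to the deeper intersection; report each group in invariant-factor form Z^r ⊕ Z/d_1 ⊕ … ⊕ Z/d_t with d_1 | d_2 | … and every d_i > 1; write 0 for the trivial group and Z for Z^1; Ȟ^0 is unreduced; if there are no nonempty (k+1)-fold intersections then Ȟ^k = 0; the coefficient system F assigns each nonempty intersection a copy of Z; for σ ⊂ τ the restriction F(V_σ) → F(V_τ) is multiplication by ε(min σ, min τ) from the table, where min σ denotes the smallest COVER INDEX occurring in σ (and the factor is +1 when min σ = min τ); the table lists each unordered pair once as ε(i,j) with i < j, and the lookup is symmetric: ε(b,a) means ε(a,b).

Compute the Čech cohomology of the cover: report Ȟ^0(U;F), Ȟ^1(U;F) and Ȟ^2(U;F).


Ȟ^0 ≅ 0; Ȟ^1 ≅ Z ⊕ Z/2; Ȟ^2 ≅ 0

nerve simplices:
  V12={r} V14={q} V15={v} V16={x,y} V23={u} V34={s} V56={p}
C dims 6,7; δ0: rk 6, SNF 1^5·2
degree 0: 6−6−0 = 0 → Ȟ^0 ≅ 0
degree 1: 7−0−6 = 1 plus torsion [2] → Ȟ^1 ≅ Z ⊕ Z/2
degree 2: 0−0−0 = 0 → Ȟ^2 ≅ 0


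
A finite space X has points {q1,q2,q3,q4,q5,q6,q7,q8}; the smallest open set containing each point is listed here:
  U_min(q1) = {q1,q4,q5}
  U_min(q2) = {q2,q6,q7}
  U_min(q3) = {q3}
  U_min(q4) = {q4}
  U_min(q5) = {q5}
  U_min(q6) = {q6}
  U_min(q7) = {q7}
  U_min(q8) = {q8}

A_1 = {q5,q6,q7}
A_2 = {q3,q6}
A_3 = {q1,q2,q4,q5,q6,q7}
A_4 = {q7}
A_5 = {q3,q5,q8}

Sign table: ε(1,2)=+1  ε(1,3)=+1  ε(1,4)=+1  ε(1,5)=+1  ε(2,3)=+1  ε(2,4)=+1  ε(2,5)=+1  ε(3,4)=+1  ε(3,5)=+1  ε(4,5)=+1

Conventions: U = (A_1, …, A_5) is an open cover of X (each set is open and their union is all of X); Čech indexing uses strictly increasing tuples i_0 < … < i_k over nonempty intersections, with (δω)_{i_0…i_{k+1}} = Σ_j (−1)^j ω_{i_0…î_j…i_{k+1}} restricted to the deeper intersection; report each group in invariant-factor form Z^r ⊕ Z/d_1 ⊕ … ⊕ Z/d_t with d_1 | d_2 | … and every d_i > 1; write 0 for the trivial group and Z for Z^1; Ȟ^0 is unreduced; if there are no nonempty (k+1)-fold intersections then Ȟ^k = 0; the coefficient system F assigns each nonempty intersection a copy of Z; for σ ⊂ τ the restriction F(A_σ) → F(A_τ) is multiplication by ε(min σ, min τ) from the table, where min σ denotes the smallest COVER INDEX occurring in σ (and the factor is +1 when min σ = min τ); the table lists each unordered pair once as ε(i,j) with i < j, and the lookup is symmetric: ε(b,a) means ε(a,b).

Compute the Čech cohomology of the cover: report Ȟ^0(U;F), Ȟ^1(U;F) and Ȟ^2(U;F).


nonempty intersections:
  A12={q6} A13={q5,q6,q7} A14={q7} A15={q5} A23={q6} A25={q3} A34={q7} A35={q5}
  A123={q6} A134={q7} A135={q5}
C dims 5,8,3; δ0: rk 4, SNF 1^4; δ1: rk 3, SNF 1^3
Ȟ^0: (5−4)−0=1 ⇒ Z
Ȟ^1: (8−3)−4=1 ⇒ Z
Ȟ^2: (3−0)−3=0 ⇒ 0

Ȟ^0 = Z; Ȟ^1 = Z; Ȟ^2 = 0


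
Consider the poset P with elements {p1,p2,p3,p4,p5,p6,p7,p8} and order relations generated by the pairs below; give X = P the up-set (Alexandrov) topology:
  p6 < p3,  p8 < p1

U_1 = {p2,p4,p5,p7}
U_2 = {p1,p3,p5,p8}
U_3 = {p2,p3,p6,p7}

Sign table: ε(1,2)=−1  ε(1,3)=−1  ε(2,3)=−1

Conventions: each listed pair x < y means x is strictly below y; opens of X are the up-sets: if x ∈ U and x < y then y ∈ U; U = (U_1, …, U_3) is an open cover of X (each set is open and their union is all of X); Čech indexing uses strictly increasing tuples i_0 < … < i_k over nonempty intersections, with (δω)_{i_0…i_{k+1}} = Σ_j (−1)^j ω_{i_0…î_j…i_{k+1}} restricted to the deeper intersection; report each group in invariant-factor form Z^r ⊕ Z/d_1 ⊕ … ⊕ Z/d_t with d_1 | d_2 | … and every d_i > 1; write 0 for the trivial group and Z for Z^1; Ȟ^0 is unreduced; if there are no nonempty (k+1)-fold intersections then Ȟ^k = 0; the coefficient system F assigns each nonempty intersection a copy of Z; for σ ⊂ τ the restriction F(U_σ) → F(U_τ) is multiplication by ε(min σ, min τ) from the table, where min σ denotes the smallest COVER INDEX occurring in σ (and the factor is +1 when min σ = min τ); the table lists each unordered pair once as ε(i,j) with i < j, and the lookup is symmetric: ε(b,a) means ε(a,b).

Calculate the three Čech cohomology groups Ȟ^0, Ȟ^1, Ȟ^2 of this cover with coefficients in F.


nerve of the cover:
  U12={p5} U13={p2,p7} U23={p3}
C dims 3,3; δ0: rk 3, SNF 1^2·2
Ȟ^0 = (3 − 3) − 0 = 0, so Ȟ^0 ≅ 0
Ȟ^1 = (3 − 0) − 3 = 0 plus torsion [2], so Ȟ^1 ≅ Z/2
Ȟ^2 = (0 − 0) − 0 = 0, so Ȟ^2 ≅ 0

Ȟ^0 ≅ 0,  Ȟ^1 ≅ Z/2,  Ȟ^2 ≅ 0


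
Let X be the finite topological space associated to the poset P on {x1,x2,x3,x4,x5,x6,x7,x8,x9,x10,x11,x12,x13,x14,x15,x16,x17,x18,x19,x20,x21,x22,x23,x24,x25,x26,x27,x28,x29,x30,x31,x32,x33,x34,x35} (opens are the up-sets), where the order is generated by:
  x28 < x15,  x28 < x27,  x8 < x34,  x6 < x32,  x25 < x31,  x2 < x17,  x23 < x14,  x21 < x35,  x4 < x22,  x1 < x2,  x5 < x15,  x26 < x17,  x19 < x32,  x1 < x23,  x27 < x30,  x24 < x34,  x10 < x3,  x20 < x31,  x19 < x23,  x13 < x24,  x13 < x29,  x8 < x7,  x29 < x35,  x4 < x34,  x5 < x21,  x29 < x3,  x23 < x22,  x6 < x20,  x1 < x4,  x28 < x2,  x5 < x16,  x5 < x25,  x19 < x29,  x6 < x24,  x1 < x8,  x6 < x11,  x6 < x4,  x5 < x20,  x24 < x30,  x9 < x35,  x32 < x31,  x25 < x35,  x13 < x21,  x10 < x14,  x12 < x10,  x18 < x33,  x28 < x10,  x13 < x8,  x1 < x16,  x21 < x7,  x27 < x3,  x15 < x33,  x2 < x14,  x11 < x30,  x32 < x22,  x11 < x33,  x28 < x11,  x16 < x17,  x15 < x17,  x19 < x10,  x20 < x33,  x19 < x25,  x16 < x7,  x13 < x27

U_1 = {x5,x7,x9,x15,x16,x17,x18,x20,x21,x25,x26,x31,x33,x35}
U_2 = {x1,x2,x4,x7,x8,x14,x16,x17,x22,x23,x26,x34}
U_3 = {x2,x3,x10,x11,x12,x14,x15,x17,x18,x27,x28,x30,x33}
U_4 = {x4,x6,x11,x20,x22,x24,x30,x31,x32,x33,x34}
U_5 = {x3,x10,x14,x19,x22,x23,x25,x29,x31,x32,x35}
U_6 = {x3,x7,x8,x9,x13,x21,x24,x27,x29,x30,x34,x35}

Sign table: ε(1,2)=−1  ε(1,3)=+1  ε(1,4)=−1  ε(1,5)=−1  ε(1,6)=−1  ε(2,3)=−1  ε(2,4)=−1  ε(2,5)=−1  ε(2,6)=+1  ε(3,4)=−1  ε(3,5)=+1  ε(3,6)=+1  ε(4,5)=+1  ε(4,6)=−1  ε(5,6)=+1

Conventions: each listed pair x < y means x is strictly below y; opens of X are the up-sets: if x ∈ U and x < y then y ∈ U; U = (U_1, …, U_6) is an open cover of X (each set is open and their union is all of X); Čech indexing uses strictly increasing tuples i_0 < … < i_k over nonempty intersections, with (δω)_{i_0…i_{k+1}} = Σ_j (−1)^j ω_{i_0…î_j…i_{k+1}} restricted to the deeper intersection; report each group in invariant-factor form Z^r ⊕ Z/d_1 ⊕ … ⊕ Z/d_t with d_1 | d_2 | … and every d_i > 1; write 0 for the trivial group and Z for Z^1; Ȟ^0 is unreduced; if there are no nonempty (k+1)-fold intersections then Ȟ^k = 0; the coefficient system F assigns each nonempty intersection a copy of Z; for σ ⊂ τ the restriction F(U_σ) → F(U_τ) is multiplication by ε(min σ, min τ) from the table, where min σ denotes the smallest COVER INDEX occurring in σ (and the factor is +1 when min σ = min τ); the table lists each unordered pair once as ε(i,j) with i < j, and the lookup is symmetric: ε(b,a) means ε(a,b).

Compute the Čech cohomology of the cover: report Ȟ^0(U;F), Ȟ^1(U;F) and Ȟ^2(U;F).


Ȟ^0(U;F) ≅ 0,  Ȟ^1(U;F) ≅ Z/2,  Ȟ^2(U;F) ≅ Z

nerve of the cover:
  U12={x7,x16,x17,x26} U13={x15,x17,x18,x33} U14={x20,x31,x33} U15={x25,x31,x35} U16={x7,x9,x21,x35} U23={x2,x14,x17} U24={x4,x22,x34} U25={x14,x22,x23} U26={x7,x8,x34} U34={x11,x30,x33} U35={x3,x10,x14} U36={x3,x27,x30} U45={x22,x31,x32} U46={x24,x30,x34} U56={x3,x29,x35}
  U123={x17} U126={x7} U134={x33} U145={x31} U156={x35} U235={x14} U245={x22} U246={x34} U346={x30} U356={x3}
C dims 6,15,10; δ0: rk 6, SNF 1^5·2; δ1: rk 9, SNF 1^9
Ȟ^0 = (6 − 6) − 0 = 0, so Ȟ^0 ≅ 0
Ȟ^1 = (15 − 9) − 6 = 0 plus torsion [2], so Ȟ^1 ≅ Z/2
Ȟ^2 = (10 − 0) − 9 = 1, so Ȟ^2 ≅ Z


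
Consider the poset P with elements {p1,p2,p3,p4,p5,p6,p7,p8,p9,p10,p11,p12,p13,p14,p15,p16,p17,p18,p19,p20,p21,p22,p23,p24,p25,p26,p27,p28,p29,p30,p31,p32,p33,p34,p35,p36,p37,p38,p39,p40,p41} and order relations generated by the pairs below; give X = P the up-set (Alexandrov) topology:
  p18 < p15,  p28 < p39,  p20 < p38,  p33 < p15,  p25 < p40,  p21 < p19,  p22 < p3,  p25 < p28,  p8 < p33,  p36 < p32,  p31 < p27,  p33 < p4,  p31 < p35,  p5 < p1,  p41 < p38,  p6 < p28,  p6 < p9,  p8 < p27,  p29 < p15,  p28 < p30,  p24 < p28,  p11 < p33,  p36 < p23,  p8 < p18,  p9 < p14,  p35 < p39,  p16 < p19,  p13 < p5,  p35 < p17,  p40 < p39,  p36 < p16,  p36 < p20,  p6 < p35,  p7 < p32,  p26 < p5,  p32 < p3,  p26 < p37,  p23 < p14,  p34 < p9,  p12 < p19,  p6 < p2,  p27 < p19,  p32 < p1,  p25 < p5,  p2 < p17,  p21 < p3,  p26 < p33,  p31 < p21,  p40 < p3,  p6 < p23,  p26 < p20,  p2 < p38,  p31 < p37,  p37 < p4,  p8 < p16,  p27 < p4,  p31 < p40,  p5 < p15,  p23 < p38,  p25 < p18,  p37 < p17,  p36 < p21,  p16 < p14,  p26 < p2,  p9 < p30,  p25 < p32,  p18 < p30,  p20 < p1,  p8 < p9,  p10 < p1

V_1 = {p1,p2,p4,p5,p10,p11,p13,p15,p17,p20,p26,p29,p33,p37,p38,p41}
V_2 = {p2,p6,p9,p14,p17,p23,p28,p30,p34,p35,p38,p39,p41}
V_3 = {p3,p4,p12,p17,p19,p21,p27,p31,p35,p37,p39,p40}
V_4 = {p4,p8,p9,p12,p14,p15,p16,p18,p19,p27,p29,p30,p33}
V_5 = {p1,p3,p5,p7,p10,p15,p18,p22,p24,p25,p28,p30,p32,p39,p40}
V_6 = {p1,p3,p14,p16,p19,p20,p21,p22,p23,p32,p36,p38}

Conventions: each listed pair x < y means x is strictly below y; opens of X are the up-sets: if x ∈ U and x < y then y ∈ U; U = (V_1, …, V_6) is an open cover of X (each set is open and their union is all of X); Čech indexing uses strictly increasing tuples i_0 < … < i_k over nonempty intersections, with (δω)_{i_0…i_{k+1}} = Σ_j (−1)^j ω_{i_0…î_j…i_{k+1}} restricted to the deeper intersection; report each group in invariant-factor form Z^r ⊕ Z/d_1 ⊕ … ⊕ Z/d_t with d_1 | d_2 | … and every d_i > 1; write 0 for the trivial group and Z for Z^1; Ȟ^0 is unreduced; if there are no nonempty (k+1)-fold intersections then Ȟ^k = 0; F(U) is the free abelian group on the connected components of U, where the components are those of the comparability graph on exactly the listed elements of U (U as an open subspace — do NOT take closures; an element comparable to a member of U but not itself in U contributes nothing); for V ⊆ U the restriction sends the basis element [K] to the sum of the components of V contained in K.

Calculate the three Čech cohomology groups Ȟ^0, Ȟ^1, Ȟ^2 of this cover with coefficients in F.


Ȟ^0(U;F) ≅ Z; Ȟ^1(U;F) ≅ 0; Ȟ^2(U;F) ≅ Z/2

nonempty intersections:
  V12={p2,p17,p38,p41} V13={p4,p17,p37} V14={p4,p15,p29,p33} V15={p1,p5,p10,p15} V16={p1,p20,p38} V23={p17,p35,p39} V24={p9,p14,p30} V25={p28,p30,p39} V26={p14,p23,p38} V34={p4,p12,p19,p27} V35={p3,p39,p40} V36={p3,p19,p21} V45={p15,p18,p30} V46={p14,p16,p19} V56={p1,p3,p22,p32}
  V123={p17} V126={p38} V134={p4} V145={p15} V156={p1} V235={p39} V245={p30} V246={p14} V346={p19} V356={p3}
components per intersection:
  V1: {p1,p2,p4,p5,p10,p11,p13,p15,p17,p20,p26,p29,p33,p37,p38,p41}
  V2: {p2,p6,p9,p14,p17,p23,p28,p30,p34,p35,p38,p39,p41}
  V3: {p3,p4,p12,p17,p19,p21,p27,p31,p35,p37,p39,p40}
  V4: {p4,p8,p9,p12,p14,p15,p16,p18,p19,p27,p29,p30,p33}
  V5: {p1,p3,p5,p7,p10,p15,p18,p22,p24,p25,p28,p30,p32,p39,p40}
  V6: {p1,p3,p14,p16,p19,p20,p21,p22,p23,p32,p36,p38}
  V12: {p2,p17,p38,p41}
  V13: {p4,p17,p37}
  V14: {p4,p15,p29,p33}
  V15: {p1,p5,p10,p15}
  V16: {p1,p20,p38}
  V23: {p17,p35,p39}
  V24: {p9,p14,p30}
  V25: {p28,p30,p39}
  V26: {p14,p23,p38}
  V34: {p4,p12,p19,p27}
  V35: {p3,p39,p40}
  V36: {p3,p19,p21}
  V45: {p15,p18,p30}
  V46: {p14,p16,p19}
  V56: {p1,p3,p22,p32}
  V123: {p17}
  V126: {p38}
  V134: {p4}
  V145: {p15}
  V156: {p1}
  V235: {p39}
  V245: {p30}
  V246: {p14}
  V346: {p19}
  V356: {p3}
C dims 6,15,10; δ0: rk 5, SNF 1^5; δ1: rk 10, SNF 1^9·2
Ȟ^0: (6−5)−0=1 ⇒ Z
Ȟ^1: (15−10)−5=0 ⇒ 0
Ȟ^2: (10−0)−10=0 plus torsion [2] ⇒ Z/2
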